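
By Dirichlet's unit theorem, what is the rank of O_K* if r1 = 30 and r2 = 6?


By Dirichlet's unit theorem:
rank = r1 + r2 - 1
= 30 + 6 - 1
= 35

35


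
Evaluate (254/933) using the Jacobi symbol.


Compute (254/933) via quadratic reciprocity:
  pull out 2: (2/933) = -1  (since 933 mod 8 = 5)
  reciprocity: (127/933) -> +(933/127)
  reduce: (44/127)
  pull out 2: (2/127) = +1  (since 127 mod 8 = 7)
  pull out 2: (2/127) = +1  (since 127 mod 8 = 7)
  reciprocity: (11/127) -> -(127/11)
  reduce: (6/11)
  pull out 2: (2/11) = -1  (since 11 mod 8 = 3)
  reciprocity: (3/11) -> -(11/3)
  reduce: (2/3)
  pull out 2: (2/3) = -1  (since 3 mod 8 = 3)
  (1/3) = 1
Product of signs = -1

-1


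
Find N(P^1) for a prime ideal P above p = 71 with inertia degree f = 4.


N(P^a) = p^(a*f)
= 71^(1*4)
= 71^4
= 25411681

25411681


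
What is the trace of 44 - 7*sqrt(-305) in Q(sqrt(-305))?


Tr(a + b*sqrt(d)) = (a + b*sqrt(d)) + (a - b*sqrt(d)) = 2a
= 2 * (44)
= 88

88


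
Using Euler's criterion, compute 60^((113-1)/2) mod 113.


p = 113 is prime and the exponent is (p-1)/2 = 56, so by Euler's criterion 60^56 = (60/113) = +1 or -1 mod 113.
Compute by square-and-multiply:
  56 = 32 + 16 + 8 (binary 111000)
  Repeated squaring mod 113: 60^1 = 60, 60^2 = 97, 60^4 = 30, 60^8 = 109, 60^16 = 16, 60^32 = 30
  60^56 = 60^32 * 60^16 * 60^8 = 30 * 16 * 109 mod 113
    30 * 16 = 480 = 28 mod 113
    28 * 109 = 3052 = 1 mod 113
  60^56 = 1 mod 113
Result 1: 60 is a quadratic residue mod 113.
60^56 mod 113 = 1

1


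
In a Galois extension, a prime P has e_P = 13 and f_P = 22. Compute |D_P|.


|D_P| = e * f
= 13 * 22
= 286

286


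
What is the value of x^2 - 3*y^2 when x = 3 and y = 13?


x^2 - d*y^2
= 3^2 - 3*13^2
= 9 - 507
= -498

-498


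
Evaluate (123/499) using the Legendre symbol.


p = 499 is prime, so compute (123/499) with the reciprocity algorithm (Jacobi-symbol steps: pull out 2s via (2/n), flip via reciprocity, reduce):
  reciprocity: (123/499) -> -(499/123)
  reduce: (7/123)
  reciprocity: (7/123) -> -(123/7)
  reduce: (4/7)
  pull out 2: (2/7) = +1  (since 7 mod 8 = 7)
  pull out 2: (2/7) = +1  (since 7 mod 8 = 7)
  (1/7) = 1
Product of signs = 1
(123/499) = 1

1


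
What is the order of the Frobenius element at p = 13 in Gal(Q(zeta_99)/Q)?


The Frobenius at p in Gal(Q(zeta_n)/Q) = (Z/nZ)* is the class of p, so its order is ord_99(13), the smallest k >= 1 with 13^k = 1 mod 99.
n = 99 = 3^2 * 11, phi(99) = 60; the order divides phi(n).
Divisors of 60: 1, 2, 3, 4, 5, 6, 10, 12, 15, 20, 30, 60
Repeated squaring mod 99: 13^1 = 13, 13^2 = 70, 13^4 = 49, 13^8 = 25, 13^16 = 31, 13^32 = 70
Test divisors in increasing order:
  k=1: 13^1 = 13 mod 99
  k=2: 13^2 = 70 mod 99
  k=3: 13^3 = 70 * 13 = 19 mod 99
  k=4: 13^4 = 49 mod 99
  k=5: 13^5 = 49 * 13 = 43 mod 99
  k=6: 13^6 = 49 * 70 = 64 mod 99
  k=10: 13^10 = 25 * 70 = 67 mod 99
  k=12: 13^12 = 25 * 49 = 37 mod 99
  k=15: 13^15 = 25 * 49 * 70 * 13 = 10 mod 99
  k=20: 13^20 = 31 * 49 = 34 mod 99
  k=30: 13^30 = 31 * 25 * 49 * 70 = 1 mod 99  <- first divisor giving 1
Order = 30

30


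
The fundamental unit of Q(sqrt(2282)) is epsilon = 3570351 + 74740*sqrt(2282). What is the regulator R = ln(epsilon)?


epsilon = 3570351 + 74740*sqrt(2282)
= 7.1407e+06
R = ln(7.1407e+06)
= 15.7813

15.7813


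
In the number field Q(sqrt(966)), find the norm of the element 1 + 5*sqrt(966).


N(a + b*sqrt(d)) = a^2 - d*b^2
= (1)^2 - (966)*(5)^2
= 1 - 24150
= -24149

-24149


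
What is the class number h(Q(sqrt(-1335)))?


K = Q(sqrt(-1335)). d mod 4 = 1, so D = disc(K) = d = -1335
h(K) equals the number of primitive reduced positive-definite forms (a, b, c) = a*x^2 + b*x*y + c*y^2 with b^2 - 4ac = D,
where reduced means |b| <= a <= c, with b >= 0 whenever |b| = a or a = c, and primitive means gcd(a, b, c) = 1.
Reduced forces 3a^2 <= |D| = 1335, so 1 <= a <= 21; b must have the parity of D, and c = (b^2 - D)/(4a) must be an integer >= a.
Enumerate a = 1..21, b in [-a, a]:
  a=1: (1, 1, 334)  [1]
  a=2: (2, -1, 167), (2, 1, 167)  [2]
  a=3: (3, 3, 112)  [1]
  a=4: (4, -3, 84), (4, 3, 84)  [2]
  a=5: (5, 5, 68)  [1]
  a=6: (6, -3, 56), (6, 3, 56)  [2]
  a=7: (7, -3, 48), (7, 3, 48)  [2]
  a=8: (8, -3, 42), (8, 3, 42)  [2]
  a=9: none
  a=10: (10, -5, 34), (10, 5, 34)  [2]
  a=11: none
  a=12: (12, -3, 28), (12, 3, 28)  [2]
  a=13: (13, -11, 28), (13, 11, 28)  [2]
  a=14: (14, -11, 26), (14, -3, 24), (14, 3, 24), (14, 11, 26)  [4]
  a=15: (15, 15, 26)  [1]
  a=16: (16, -3, 21), (16, 3, 21)  [2]
  a=17: (17, -5, 20), (17, 5, 20)  [2]
  a=18..21: none
Total reduced forms: 1 + 2 + 1 + 2 + 1 + 2 + 2 + 2 + 2 + 2 + 2 + 4 + 1 + 2 + 2 = 28
h = 28

28


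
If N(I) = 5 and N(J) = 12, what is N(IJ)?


N(IJ) = N(I) * N(J)
= 5 * 12
= 60

60


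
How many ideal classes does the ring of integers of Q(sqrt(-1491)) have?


K = Q(sqrt(-1491)). d mod 4 = 1, so D = disc(K) = d = -1491
h(K) equals the number of primitive reduced positive-definite forms (a, b, c) = a*x^2 + b*x*y + c*y^2 with b^2 - 4ac = D,
where reduced means |b| <= a <= c, with b >= 0 whenever |b| = a or a = c, and primitive means gcd(a, b, c) = 1.
Reduced forces 3a^2 <= |D| = 1491, so 1 <= a <= 22; b must have the parity of D, and c = (b^2 - D)/(4a) must be an integer >= a.
Enumerate a = 1..22, b in [-a, a]:
  a=1: (1, 1, 373)  [1]
  a=2: none
  a=3: (3, 3, 125)  [1]
  a=4: none
  a=5: (5, -3, 75), (5, 3, 75)  [2]
  a=6: none
  a=7: (7, 7, 55)  [1]
  a=8..10: none
  a=11: (11, -7, 35), (11, 7, 35)  [2]
  a=12: none
  a=13: (13, -11, 31), (13, 11, 31)  [2]
  a=14: none
  a=15: (15, -3, 25), (15, 3, 25)  [2]
  a=16..20: none
  a=21: (21, 21, 23)  [1]
  a=22: none
Total reduced forms: 1 + 1 + 2 + 1 + 2 + 2 + 2 + 1 = 12
h = 12

12


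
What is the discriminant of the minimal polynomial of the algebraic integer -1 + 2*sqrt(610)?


The element -1 + 2*sqrt(610) has minimal polynomial:
x^2 + 2*x - 2439
Discriminant = (2)^2 - 4*(-2439)
= 4 + 9756
= 9760

9760


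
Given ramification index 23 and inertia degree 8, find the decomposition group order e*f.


|D_P| = e * f
= 23 * 8
= 184

184


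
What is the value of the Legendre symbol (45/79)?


p = 79 is prime, so compute (45/79) with the reciprocity algorithm (Jacobi-symbol steps: pull out 2s via (2/n), flip via reciprocity, reduce):
  reciprocity: (45/79) -> +(79/45)
  reduce: (34/45)
  pull out 2: (2/45) = -1  (since 45 mod 8 = 5)
  reciprocity: (17/45) -> +(45/17)
  reduce: (11/17)
  reciprocity: (11/17) -> +(17/11)
  reduce: (6/11)
  pull out 2: (2/11) = -1  (since 11 mod 8 = 3)
  reciprocity: (3/11) -> -(11/3)
  reduce: (2/3)
  pull out 2: (2/3) = -1  (since 3 mod 8 = 3)
  (1/3) = 1
Product of signs = 1
(45/79) = 1

1


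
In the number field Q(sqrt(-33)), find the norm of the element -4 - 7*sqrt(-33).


N(a + b*sqrt(d)) = a^2 - d*b^2
= (-4)^2 - (-33)*(-7)^2
= 16 + 1617
= 1633

1633


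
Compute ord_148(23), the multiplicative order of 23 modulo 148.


We want ord_148(23), the smallest k >= 1 with 23^k = 1 mod 148.
n = 148 = 2^2 * 37, phi(148) = 72; the order divides phi(n).
Divisors of 72: 1, 2, 3, 4, 6, 8, 9, 12, 18, 24, 36, 72
Repeated squaring mod 148: 23^1 = 23, 23^2 = 85, 23^4 = 121, 23^8 = 137, 23^16 = 121, 23^32 = 137, 23^64 = 121
Test divisors in increasing order:
  k=1: 23^1 = 23 mod 148
  k=2: 23^2 = 85 mod 148
  k=3: 23^3 = 85 * 23 = 31 mod 148
  k=4: 23^4 = 121 mod 148
  k=6: 23^6 = 121 * 85 = 73 mod 148
  k=8: 23^8 = 137 mod 148
  k=9: 23^9 = 137 * 23 = 43 mod 148
  k=12: 23^12 = 137 * 121 = 1 mod 148  <- first divisor giving 1
Order = 12

12


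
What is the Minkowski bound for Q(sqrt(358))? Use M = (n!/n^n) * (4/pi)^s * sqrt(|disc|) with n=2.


d = 358, d mod 4 = 2, so disc(K) = 4d = 1432; |disc(K)| = 1432
Real quadratic field, so n = 2, s = r2 = 0, r1 = 2
M = (n!/n^n) * (4/pi)^s * sqrt(|disc(K)|) = (2!/2^2) * (4/pi)^0 * sqrt(1432)
= 0.5 * 1.000000 * 37.841776
= 18.9209

18.9209


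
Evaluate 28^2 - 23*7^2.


x^2 - d*y^2
= 28^2 - 23*7^2
= 784 - 1127
= -343

-343


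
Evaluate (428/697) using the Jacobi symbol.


Compute (428/697) via quadratic reciprocity:
  pull out 2: (2/697) = +1  (since 697 mod 8 = 1)
  pull out 2: (2/697) = +1  (since 697 mod 8 = 1)
  reciprocity: (107/697) -> +(697/107)
  reduce: (55/107)
  reciprocity: (55/107) -> -(107/55)
  reduce: (52/55)
  pull out 2: (2/55) = +1  (since 55 mod 8 = 7)
  pull out 2: (2/55) = +1  (since 55 mod 8 = 7)
  reciprocity: (13/55) -> +(55/13)
  reduce: (3/13)
  reciprocity: (3/13) -> +(13/3)
  reduce: (1/3)
  (1/3) = 1
Product of signs = -1

-1


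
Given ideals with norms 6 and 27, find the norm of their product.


N(IJ) = N(I) * N(J)
= 6 * 27
= 162

162


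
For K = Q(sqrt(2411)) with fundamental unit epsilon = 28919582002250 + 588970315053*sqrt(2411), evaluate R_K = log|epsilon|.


epsilon = 28919582002250 + 588970315053*sqrt(2411)
= 5.7839e+13
R = ln(5.7839e+13)
= 31.6887

31.6887


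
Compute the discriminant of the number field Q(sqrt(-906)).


For K = Q(sqrt(d)) with d squarefree: disc(K) = d if d = 1 mod 4, and disc(K) = 4d if d = 2 or 3 mod 4.
Here d = -906, and d mod 4 = 2.
d = 2 mod 4, not 1 (O_K = Z[sqrt(d)]), so disc(K) = 4d = 4 * (-906) = -3624

-3624


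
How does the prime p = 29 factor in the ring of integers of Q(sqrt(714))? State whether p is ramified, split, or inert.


K = Q(sqrt(714)). Since d mod 4 = 2, disc(K) = 2856.
Check p | disc: 2856 mod 29 = 14.
p does not divide disc. Compute Legendre symbol (d/p):
18^((29-1)/2) mod 29 = -1
(d/p) = -1, so p is inert: (p) stays prime with e=1, f=2, g=1.
Therefore p is inert.

inert


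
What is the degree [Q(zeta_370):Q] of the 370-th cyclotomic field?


The degree equals Euler's totient phi(370).
370 = 2 * 5 * 37
phi(370) = 144

144


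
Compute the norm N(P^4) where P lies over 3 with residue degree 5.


N(P^a) = p^(a*f)
= 3^(4*5)
= 3^20
= 3486784401

3486784401


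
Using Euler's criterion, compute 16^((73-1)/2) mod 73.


p = 73 is prime and the exponent is (p-1)/2 = 36, so by Euler's criterion 16^36 = (16/73) = +1 or -1 mod 73.
Compute by square-and-multiply:
  36 = 32 + 4 (binary 100100)
  Repeated squaring mod 73: 16^1 = 16, 16^2 = 37, 16^4 = 55, 16^8 = 32, 16^16 = 2, 16^32 = 4
  16^36 = 16^32 * 16^4 = 4 * 55 mod 73
    4 * 55 = 220 = 1 mod 73
  16^36 = 1 mod 73
Result 1: 16 is a quadratic residue mod 73.
16^36 mod 73 = 1

1


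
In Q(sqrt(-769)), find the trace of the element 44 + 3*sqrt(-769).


Tr(a + b*sqrt(d)) = (a + b*sqrt(d)) + (a - b*sqrt(d)) = 2a
= 2 * (44)
= 88

88


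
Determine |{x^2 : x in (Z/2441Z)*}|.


For prime p, the number of non-zero quadratic residues is (p-1)/2.
= (2441-1)/2
= 1220

1220


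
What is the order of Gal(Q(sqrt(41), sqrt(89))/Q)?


The 2 square roots of distinct primes are multiplicatively independent over Q,
so [K:Q] = 2^2 and Gal(K/Q) is isomorphic to (Z/2Z)^2.
|Gal| = 2^2 = 4

4


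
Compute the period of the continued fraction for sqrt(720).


Run the CF algorithm for sqrt(720).
a_0 = floor(sqrt(720)) = 26; set m_0=0, q_0=1.
Recurrence: m' = q*a - m,  q' = (d - m'^2)/q,  a' = floor((a_0 + m')/q').
  step 1: m=26, q=44, a=1
  step 2: m=18, q=9, a=4
  step 3: m=18, q=44, a=1
  step 4: m=26, q=1, a=52
a_4 = 2*a_0 = 52, so the period closes here.
sqrt(720) = [26; 1, 4, 1, 52]
Period length = 4

4


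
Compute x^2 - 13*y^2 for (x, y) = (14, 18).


x^2 - d*y^2
= 14^2 - 13*18^2
= 196 - 4212
= -4016

-4016


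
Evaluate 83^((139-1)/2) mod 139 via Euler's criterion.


p = 139 is prime and the exponent is (p-1)/2 = 69, so by Euler's criterion 83^69 = (83/139) = +1 or -1 mod 139.
Compute by square-and-multiply:
  69 = 64 + 4 + 1 (binary 1000101)
  Repeated squaring mod 139: 83^1 = 83, 83^2 = 78, 83^4 = 107, 83^8 = 51, 83^16 = 99, 83^32 = 71, 83^64 = 37
  83^69 = 83^64 * 83^4 * 83^1 = 37 * 107 * 83 mod 139
    37 * 107 = 3959 = 67 mod 139
    67 * 83 = 5561 = 1 mod 139
  83^69 = 1 mod 139
Result 1: 83 is a quadratic residue mod 139.
83^69 mod 139 = 1

1


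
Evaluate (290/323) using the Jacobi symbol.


Compute (290/323) via quadratic reciprocity:
  pull out 2: (2/323) = -1  (since 323 mod 8 = 3)
  reciprocity: (145/323) -> +(323/145)
  reduce: (33/145)
  reciprocity: (33/145) -> +(145/33)
  reduce: (13/33)
  reciprocity: (13/33) -> +(33/13)
  reduce: (7/13)
  reciprocity: (7/13) -> +(13/7)
  reduce: (6/7)
  pull out 2: (2/7) = +1  (since 7 mod 8 = 7)
  reciprocity: (3/7) -> -(7/3)
  reduce: (1/3)
  (1/3) = 1
Product of signs = 1

1


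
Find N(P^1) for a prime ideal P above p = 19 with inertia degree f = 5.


N(P^a) = p^(a*f)
= 19^(1*5)
= 19^5
= 2476099

2476099


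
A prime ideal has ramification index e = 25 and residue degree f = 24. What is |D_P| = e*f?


|D_P| = e * f
= 25 * 24
= 600

600


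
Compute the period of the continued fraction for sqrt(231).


Run the CF algorithm for sqrt(231).
a_0 = floor(sqrt(231)) = 15; set m_0=0, q_0=1.
Recurrence: m' = q*a - m,  q' = (d - m'^2)/q,  a' = floor((a_0 + m')/q').
  step 1: m=15, q=6, a=5
  step 2: m=15, q=1, a=30
a_2 = 2*a_0 = 30, so the period closes here.
sqrt(231) = [15; 5, 30]
Period length = 2

2


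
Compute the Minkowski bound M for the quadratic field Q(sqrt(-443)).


d = -443, d mod 4 = 1, so disc(K) = d = -443; |disc(K)| = 443
Imaginary quadratic field, so n = 2, s = r2 = 1, r1 = 0
M = (n!/n^n) * (4/pi)^s * sqrt(|disc(K)|) = (2!/2^2) * (4/pi)^1 * sqrt(443)
= 0.5 * 1.273240 * 21.047565
= 13.3993

13.3993


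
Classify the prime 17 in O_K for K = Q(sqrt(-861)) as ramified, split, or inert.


K = Q(sqrt(-861)). Since d mod 4 = 3, disc(K) = -3444.
Check p | disc: -3444 mod 17 = 7.
p does not divide disc. Compute Legendre symbol (d/p):
6^((17-1)/2) mod 17 = -1
(d/p) = -1, so p is inert: (p) stays prime with e=1, f=2, g=1.
Therefore p is inert.

inert


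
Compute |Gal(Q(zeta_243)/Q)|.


|Gal(Q(zeta_243)/Q)| = phi(243)
= 162

162


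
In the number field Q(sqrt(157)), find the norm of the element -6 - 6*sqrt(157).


N(a + b*sqrt(d)) = a^2 - d*b^2
= (-6)^2 - (157)*(-6)^2
= 36 - 5652
= -5616

-5616


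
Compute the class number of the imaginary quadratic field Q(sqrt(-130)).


K = Q(sqrt(-130)). d mod 4 = 2, so D = disc(K) = 4d = -520
h(K) equals the number of primitive reduced positive-definite forms (a, b, c) = a*x^2 + b*x*y + c*y^2 with b^2 - 4ac = D,
where reduced means |b| <= a <= c, with b >= 0 whenever |b| = a or a = c, and primitive means gcd(a, b, c) = 1.
Reduced forces 3a^2 <= |D| = 520, so 1 <= a <= 13; b must have the parity of D, and c = (b^2 - D)/(4a) must be an integer >= a.
Enumerate a = 1..13, b in [-a, a]:
  a=1: (1, 0, 130)  [1]
  a=2: (2, 0, 65)  [1]
  a=3..4: none
  a=5: (5, 0, 26)  [1]
  a=6..9: none
  a=10: (10, 0, 13)  [1]
  a=11..13: none
Total reduced forms: 1 + 1 + 1 + 1 = 4
h = 4

4


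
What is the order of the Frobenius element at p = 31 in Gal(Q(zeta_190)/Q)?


The Frobenius at p in Gal(Q(zeta_n)/Q) = (Z/nZ)* is the class of p, so its order is ord_190(31), the smallest k >= 1 with 31^k = 1 mod 190.
n = 190 = 2 * 5 * 19, phi(190) = 72; the order divides phi(n).
Divisors of 72: 1, 2, 3, 4, 6, 8, 9, 12, 18, 24, 36, 72
Repeated squaring mod 190: 31^1 = 31, 31^2 = 11, 31^4 = 121, 31^8 = 11, 31^16 = 121, 31^32 = 11, 31^64 = 121
Test divisors in increasing order:
  k=1: 31^1 = 31 mod 190
  k=2: 31^2 = 11 mod 190
  k=3: 31^3 = 11 * 31 = 151 mod 190
  k=4: 31^4 = 121 mod 190
  k=6: 31^6 = 121 * 11 = 1 mod 190  <- first divisor giving 1
Order = 6

6


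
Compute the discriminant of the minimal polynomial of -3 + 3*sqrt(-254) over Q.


The element -3 + 3*sqrt(-254) has minimal polynomial:
x^2 + 6*x + 2295
Discriminant = (6)^2 - 4*(2295)
= 36 - 9180
= -9144

-9144


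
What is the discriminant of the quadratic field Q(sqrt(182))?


For K = Q(sqrt(d)) with d squarefree: disc(K) = d if d = 1 mod 4, and disc(K) = 4d if d = 2 or 3 mod 4.
Here d = 182, and d mod 4 = 2.
d = 2 mod 4, not 1 (O_K = Z[sqrt(d)]), so disc(K) = 4d = 4 * (182) = 728

728


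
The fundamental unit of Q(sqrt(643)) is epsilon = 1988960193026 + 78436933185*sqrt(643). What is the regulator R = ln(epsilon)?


epsilon = 1988960193026 + 78436933185*sqrt(643)
= 3.9779e+12
R = ln(3.9779e+12)
= 29.0118

29.0118


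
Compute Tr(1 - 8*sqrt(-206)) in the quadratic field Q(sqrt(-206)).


Tr(a + b*sqrt(d)) = (a + b*sqrt(d)) + (a - b*sqrt(d)) = 2a
= 2 * (1)
= 2

2


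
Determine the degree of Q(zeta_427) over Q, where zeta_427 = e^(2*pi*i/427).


The degree equals Euler's totient phi(427).
427 = 7 * 61
phi(427) = 360

360


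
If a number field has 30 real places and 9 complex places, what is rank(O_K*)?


By Dirichlet's unit theorem:
rank = r1 + r2 - 1
= 30 + 9 - 1
= 38

38


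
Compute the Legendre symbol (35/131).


p = 131 is prime, so compute (35/131) with the reciprocity algorithm (Jacobi-symbol steps: pull out 2s via (2/n), flip via reciprocity, reduce):
  reciprocity: (35/131) -> -(131/35)
  reduce: (26/35)
  pull out 2: (2/35) = -1  (since 35 mod 8 = 3)
  reciprocity: (13/35) -> +(35/13)
  reduce: (9/13)
  reciprocity: (9/13) -> +(13/9)
  reduce: (4/9)
  pull out 2: (2/9) = +1  (since 9 mod 8 = 1)
  pull out 2: (2/9) = +1  (since 9 mod 8 = 1)
  (1/9) = 1
Product of signs = 1
(35/131) = 1

1


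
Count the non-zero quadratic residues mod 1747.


For prime p, the number of non-zero quadratic residues is (p-1)/2.
= (1747-1)/2
= 873

873


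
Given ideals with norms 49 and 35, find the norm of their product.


N(IJ) = N(I) * N(J)
= 49 * 35
= 1715

1715


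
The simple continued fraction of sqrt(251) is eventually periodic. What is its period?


Run the CF algorithm for sqrt(251).
a_0 = floor(sqrt(251)) = 15; set m_0=0, q_0=1.
Recurrence: m' = q*a - m,  q' = (d - m'^2)/q,  a' = floor((a_0 + m')/q').
  step 1: m=15, q=26, a=1
  step 2: m=11, q=5, a=5
  step 3: m=14, q=11, a=2
  step 4: m=8, q=17, a=1
  step 5: m=9, q=10, a=2
  step 6: m=11, q=13, a=2
  step 7: m=15, q=2, a=15
  step 8: m=15, q=13, a=2
  step 9: m=11, q=10, a=2
  step 10: m=9, q=17, a=1
  step 11: m=8, q=11, a=2
  step 12: m=14, q=5, a=5
  step 13: m=11, q=26, a=1
  step 14: m=15, q=1, a=30
a_14 = 2*a_0 = 30, so the period closes here.
sqrt(251) = [15; 1, 5, 2, 1, 2, 2, 15, 2, 2, 1, 2, 5, 1, 30]
Period length = 14

14


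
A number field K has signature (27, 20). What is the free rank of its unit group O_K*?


By Dirichlet's unit theorem:
rank = r1 + r2 - 1
= 27 + 20 - 1
= 46

46


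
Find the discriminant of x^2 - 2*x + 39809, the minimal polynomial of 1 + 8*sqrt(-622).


The element 1 + 8*sqrt(-622) has minimal polynomial:
x^2 - 2*x + 39809
Discriminant = (-2)^2 - 4*(39809)
= 4 - 159236
= -159232

-159232


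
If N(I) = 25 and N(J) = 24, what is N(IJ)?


N(IJ) = N(I) * N(J)
= 25 * 24
= 600

600


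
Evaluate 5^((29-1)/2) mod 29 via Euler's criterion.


p = 29 is prime and the exponent is (p-1)/2 = 14, so by Euler's criterion 5^14 = (5/29) = +1 or -1 mod 29.
Compute by square-and-multiply:
  14 = 8 + 4 + 2 (binary 1110)
  Repeated squaring mod 29: 5^1 = 5, 5^2 = 25, 5^4 = 16, 5^8 = 24
  5^14 = 5^8 * 5^4 * 5^2 = 24 * 16 * 25 mod 29
    24 * 16 = 384 = 7 mod 29
    7 * 25 = 175 = 1 mod 29
  5^14 = 1 mod 29
Result 1: 5 is a quadratic residue mod 29.
5^14 mod 29 = 1

1


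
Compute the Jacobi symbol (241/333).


Compute (241/333) via quadratic reciprocity:
  reciprocity: (241/333) -> +(333/241)
  reduce: (92/241)
  pull out 2: (2/241) = +1  (since 241 mod 8 = 1)
  pull out 2: (2/241) = +1  (since 241 mod 8 = 1)
  reciprocity: (23/241) -> +(241/23)
  reduce: (11/23)
  reciprocity: (11/23) -> -(23/11)
  reduce: (1/11)
  (1/11) = 1
Product of signs = -1

-1


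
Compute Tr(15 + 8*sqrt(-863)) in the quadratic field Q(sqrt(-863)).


Tr(a + b*sqrt(d)) = (a + b*sqrt(d)) + (a - b*sqrt(d)) = 2a
= 2 * (15)
= 30

30


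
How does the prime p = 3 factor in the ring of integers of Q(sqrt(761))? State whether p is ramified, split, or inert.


K = Q(sqrt(761)). Since d mod 4 = 1, disc(K) = 761.
Check p | disc: 761 mod 3 = 2.
p does not divide disc. Compute Legendre symbol (d/p):
2^((3-1)/2) mod 3 = -1
(d/p) = -1, so p is inert: (p) stays prime with e=1, f=2, g=1.
Therefore p is inert.

inert


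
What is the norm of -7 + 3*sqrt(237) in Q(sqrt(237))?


N(a + b*sqrt(d)) = a^2 - d*b^2
= (-7)^2 - (237)*(3)^2
= 49 - 2133
= -2084

-2084


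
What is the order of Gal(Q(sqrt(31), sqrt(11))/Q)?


The 2 square roots of distinct primes are multiplicatively independent over Q,
so [K:Q] = 2^2 and Gal(K/Q) is isomorphic to (Z/2Z)^2.
|Gal| = 2^2 = 4

4


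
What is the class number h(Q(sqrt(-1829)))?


K = Q(sqrt(-1829)). d mod 4 = 3, so D = disc(K) = 4d = -7316
h(K) equals the number of primitive reduced positive-definite forms (a, b, c) = a*x^2 + b*x*y + c*y^2 with b^2 - 4ac = D,
where reduced means |b| <= a <= c, with b >= 0 whenever |b| = a or a = c, and primitive means gcd(a, b, c) = 1.
Reduced forces 3a^2 <= |D| = 7316, so 1 <= a <= 49; b must have the parity of D, and c = (b^2 - D)/(4a) must be an integer >= a.
Enumerate a = 1..49, b in [-a, a]:
  a=1: (1, 0, 1829)  [1]
  a=2: (2, 2, 915)  [1]
  a=3: (3, -2, 610), (3, 2, 610)  [2]
  a=4: none
  a=5: (5, -2, 366), (5, 2, 366)  [2]
  a=6: (6, -2, 305), (6, 2, 305)  [2]
  a=7..8: none
  a=9: (9, -8, 205), (9, 8, 205)  [2]
  a=10: (10, -2, 183), (10, 2, 183)  [2]
  a=11..12: none
  a=13: (13, -4, 141), (13, 4, 141)  [2]
  a=14: none
  a=15: (15, -8, 123), (15, -2, 122), (15, 2, 122), (15, 8, 123)  [4]
  a=16..17: none
  a=18: (18, -10, 103), (18, 10, 103)  [2]
  a=19..24: none
  a=25: (25, -22, 78), (25, 22, 78)  [2]
  a=26: (26, -22, 75), (26, 22, 75)  [2]
  a=27: (27, -26, 74), (27, 26, 74)  [2]
  a=28..29: none
  a=30: (30, -22, 65), (30, -2, 61), (30, 2, 61), (30, 22, 65)  [4]
  a=31: (31, 0, 59)  [1]
  a=32..36: none
  a=37: (37, -26, 54), (37, 26, 54)  [2]
  a=38: none
  a=39: (39, -22, 50), (39, -4, 47), (39, 4, 47), (39, 22, 50)  [4]
  a=40: none
  a=41: (41, -8, 45), (41, 8, 45)  [2]
  a=42..44: none
  a=45: (45, 28, 45)  [1]
  a=46..49: none
Total reduced forms: 1 + 1 + 2 + 2 + 2 + 2 + 2 + 2 + 4 + 2 + 2 + 2 + 2 + 4 + 1 + 2 + 4 + 2 + 1 = 40
h = 40

40


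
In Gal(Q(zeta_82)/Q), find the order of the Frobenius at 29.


The Frobenius at p in Gal(Q(zeta_n)/Q) = (Z/nZ)* is the class of p, so its order is ord_82(29), the smallest k >= 1 with 29^k = 1 mod 82.
n = 82 = 2 * 41, phi(82) = 40; the order divides phi(n).
Divisors of 40: 1, 2, 4, 5, 8, 10, 20, 40
Repeated squaring mod 82: 29^1 = 29, 29^2 = 21, 29^4 = 31, 29^8 = 59, 29^16 = 37, 29^32 = 57
Test divisors in increasing order:
  k=1: 29^1 = 29 mod 82
  k=2: 29^2 = 21 mod 82
  k=4: 29^4 = 31 mod 82
  k=5: 29^5 = 31 * 29 = 79 mod 82
  k=8: 29^8 = 59 mod 82
  k=10: 29^10 = 59 * 21 = 9 mod 82
  k=20: 29^20 = 37 * 31 = 81 mod 82
  k=40: 29^40 = 57 * 59 = 1 mod 82  <- first divisor giving 1
Order = 40

40


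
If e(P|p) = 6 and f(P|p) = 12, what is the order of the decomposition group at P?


|D_P| = e * f
= 6 * 12
= 72

72


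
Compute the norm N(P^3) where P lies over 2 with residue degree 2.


N(P^a) = p^(a*f)
= 2^(3*2)
= 2^6
= 64

64


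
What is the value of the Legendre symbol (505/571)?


p = 571 is prime, so compute (505/571) with the reciprocity algorithm (Jacobi-symbol steps: pull out 2s via (2/n), flip via reciprocity, reduce):
  reciprocity: (505/571) -> +(571/505)
  reduce: (66/505)
  pull out 2: (2/505) = +1  (since 505 mod 8 = 1)
  reciprocity: (33/505) -> +(505/33)
  reduce: (10/33)
  pull out 2: (2/33) = +1  (since 33 mod 8 = 1)
  reciprocity: (5/33) -> +(33/5)
  reduce: (3/5)
  reciprocity: (3/5) -> +(5/3)
  reduce: (2/3)
  pull out 2: (2/3) = -1  (since 3 mod 8 = 3)
  (1/3) = 1
Product of signs = -1
(505/571) = -1

-1


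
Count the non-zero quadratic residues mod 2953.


For prime p, the number of non-zero quadratic residues is (p-1)/2.
= (2953-1)/2
= 1476

1476


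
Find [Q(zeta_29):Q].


The degree equals Euler's totient phi(29).
29 = 29
phi(29) = 28

28


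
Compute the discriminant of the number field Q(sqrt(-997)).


For K = Q(sqrt(d)) with d squarefree: disc(K) = d if d = 1 mod 4, and disc(K) = 4d if d = 2 or 3 mod 4.
Here d = -997, and d mod 4 = 3.
d = 3 mod 4, not 1 (O_K = Z[sqrt(d)]), so disc(K) = 4d = 4 * (-997) = -3988

-3988


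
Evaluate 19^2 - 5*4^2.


x^2 - d*y^2
= 19^2 - 5*4^2
= 361 - 80
= 281

281


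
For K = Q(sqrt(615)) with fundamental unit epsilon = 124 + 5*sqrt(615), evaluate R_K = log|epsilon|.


epsilon = 124 + 5*sqrt(615)
= 247.9960
R = ln(247.9960)
= 5.5134

5.5134


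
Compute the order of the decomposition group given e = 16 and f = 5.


|D_P| = e * f
= 16 * 5
= 80

80


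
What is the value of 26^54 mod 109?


p = 109 is prime and the exponent is (p-1)/2 = 54, so by Euler's criterion 26^54 = (26/109) = +1 or -1 mod 109.
Compute by square-and-multiply:
  54 = 32 + 16 + 4 + 2 (binary 110110)
  Repeated squaring mod 109: 26^1 = 26, 26^2 = 22, 26^4 = 48, 26^8 = 15, 26^16 = 7, 26^32 = 49
  26^54 = 26^32 * 26^16 * 26^4 * 26^2 = 49 * 7 * 48 * 22 mod 109
    49 * 7 = 343 = 16 mod 109
    16 * 48 = 768 = 5 mod 109
    5 * 22 = 110 = 1 mod 109
  26^54 = 1 mod 109
Result 1: 26 is a quadratic residue mod 109.
26^54 mod 109 = 1

1


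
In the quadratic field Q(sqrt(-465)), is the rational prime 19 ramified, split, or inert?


K = Q(sqrt(-465)). Since d mod 4 = 3, disc(K) = -1860.
Check p | disc: -1860 mod 19 = 2.
p does not divide disc. Compute Legendre symbol (d/p):
10^((19-1)/2) mod 19 = -1
(d/p) = -1, so p is inert: (p) stays prime with e=1, f=2, g=1.
Therefore p is inert.

inert


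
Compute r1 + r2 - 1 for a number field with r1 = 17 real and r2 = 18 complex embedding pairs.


By Dirichlet's unit theorem:
rank = r1 + r2 - 1
= 17 + 18 - 1
= 34

34


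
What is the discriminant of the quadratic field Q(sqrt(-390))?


For K = Q(sqrt(d)) with d squarefree: disc(K) = d if d = 1 mod 4, and disc(K) = 4d if d = 2 or 3 mod 4.
Here d = -390, and d mod 4 = 2.
d = 2 mod 4, not 1 (O_K = Z[sqrt(d)]), so disc(K) = 4d = 4 * (-390) = -1560

-1560


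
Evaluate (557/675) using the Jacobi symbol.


Compute (557/675) via quadratic reciprocity:
  reciprocity: (557/675) -> +(675/557)
  reduce: (118/557)
  pull out 2: (2/557) = -1  (since 557 mod 8 = 5)
  reciprocity: (59/557) -> +(557/59)
  reduce: (26/59)
  pull out 2: (2/59) = -1  (since 59 mod 8 = 3)
  reciprocity: (13/59) -> +(59/13)
  reduce: (7/13)
  reciprocity: (7/13) -> +(13/7)
  reduce: (6/7)
  pull out 2: (2/7) = +1  (since 7 mod 8 = 7)
  reciprocity: (3/7) -> -(7/3)
  reduce: (1/3)
  (1/3) = 1
Product of signs = -1

-1


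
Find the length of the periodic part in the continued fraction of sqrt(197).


Run the CF algorithm for sqrt(197).
a_0 = floor(sqrt(197)) = 14; set m_0=0, q_0=1.
Recurrence: m' = q*a - m,  q' = (d - m'^2)/q,  a' = floor((a_0 + m')/q').
  step 1: m=14, q=1, a=28
a_1 = 2*a_0 = 28, so the period closes here.
sqrt(197) = [14; 28]
Period length = 1

1


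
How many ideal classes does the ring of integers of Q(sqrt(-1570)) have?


K = Q(sqrt(-1570)). d mod 4 = 2, so D = disc(K) = 4d = -6280
h(K) equals the number of primitive reduced positive-definite forms (a, b, c) = a*x^2 + b*x*y + c*y^2 with b^2 - 4ac = D,
where reduced means |b| <= a <= c, with b >= 0 whenever |b| = a or a = c, and primitive means gcd(a, b, c) = 1.
Reduced forces 3a^2 <= |D| = 6280, so 1 <= a <= 45; b must have the parity of D, and c = (b^2 - D)/(4a) must be an integer >= a.
Enumerate a = 1..45, b in [-a, a]:
  a=1: (1, 0, 1570)  [1]
  a=2: (2, 0, 785)  [1]
  a=3..4: none
  a=5: (5, 0, 314)  [1]
  a=6..9: none
  a=10: (10, 0, 157)  [1]
  a=11: (11, -10, 145), (11, 10, 145)  [2]
  a=12: none
  a=13: (13, -8, 122), (13, 8, 122)  [2]
  a=14..18: none
  a=19: (19, -16, 86), (19, 16, 86)  [2]
  a=20..21: none
  a=22: (22, -12, 73), (22, 12, 73)  [2]
  a=23..25: none
  a=26: (26, -8, 61), (26, 8, 61)  [2]
  a=27..28: none
  a=29: (29, -10, 55), (29, 10, 55)  [2]
  a=30..36: none
  a=37: (37, -26, 47), (37, 26, 47)  [2]
  a=38: (38, -16, 43), (38, 16, 43)  [2]
  a=39..45: none
Total reduced forms: 1 + 1 + 1 + 1 + 2 + 2 + 2 + 2 + 2 + 2 + 2 + 2 = 20
h = 20

20


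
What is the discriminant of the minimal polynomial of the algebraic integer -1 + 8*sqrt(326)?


The element -1 + 8*sqrt(326) has minimal polynomial:
x^2 + 2*x - 20863
Discriminant = (2)^2 - 4*(-20863)
= 4 + 83452
= 83456

83456


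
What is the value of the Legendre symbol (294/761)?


p = 761 is prime, so compute (294/761) with the reciprocity algorithm (Jacobi-symbol steps: pull out 2s via (2/n), flip via reciprocity, reduce):
  pull out 2: (2/761) = +1  (since 761 mod 8 = 1)
  reciprocity: (147/761) -> +(761/147)
  reduce: (26/147)
  pull out 2: (2/147) = -1  (since 147 mod 8 = 3)
  reciprocity: (13/147) -> +(147/13)
  reduce: (4/13)
  pull out 2: (2/13) = -1  (since 13 mod 8 = 5)
  pull out 2: (2/13) = -1  (since 13 mod 8 = 5)
  (1/13) = 1
Product of signs = -1
(294/761) = -1

-1


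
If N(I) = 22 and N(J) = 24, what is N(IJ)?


N(IJ) = N(I) * N(J)
= 22 * 24
= 528

528


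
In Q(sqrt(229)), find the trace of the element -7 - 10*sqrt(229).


Tr(a + b*sqrt(d)) = (a + b*sqrt(d)) + (a - b*sqrt(d)) = 2a
= 2 * (-7)
= -14

-14


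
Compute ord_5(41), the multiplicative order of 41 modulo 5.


We want ord_5(41), the smallest k >= 1 with 41^k = 1 mod 5.
n = 5 = 5, phi(5) = 4; the order divides phi(n).
Divisors of 4: 1, 2, 4
Repeated squaring mod 5: 41^1 = 1, 41^2 = 1, 41^4 = 1
Test divisors in increasing order:
  k=1: 41^1 = 1 mod 5  <- first divisor giving 1
Order = 1

1


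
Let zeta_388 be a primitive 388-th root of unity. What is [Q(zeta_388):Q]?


The degree equals Euler's totient phi(388).
388 = 2^2 * 97
phi(388) = 192

192


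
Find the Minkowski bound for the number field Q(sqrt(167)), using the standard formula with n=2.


d = 167, d mod 4 = 3, so disc(K) = 4d = 668; |disc(K)| = 668
Real quadratic field, so n = 2, s = r2 = 0, r1 = 2
M = (n!/n^n) * (4/pi)^s * sqrt(|disc(K)|) = (2!/2^2) * (4/pi)^0 * sqrt(668)
= 0.5 * 1.000000 * 25.845696
= 12.9228

12.9228


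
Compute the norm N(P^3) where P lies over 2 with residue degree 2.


N(P^a) = p^(a*f)
= 2^(3*2)
= 2^6
= 64

64


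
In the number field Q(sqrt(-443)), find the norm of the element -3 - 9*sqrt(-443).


N(a + b*sqrt(d)) = a^2 - d*b^2
= (-3)^2 - (-443)*(-9)^2
= 9 + 35883
= 35892

35892


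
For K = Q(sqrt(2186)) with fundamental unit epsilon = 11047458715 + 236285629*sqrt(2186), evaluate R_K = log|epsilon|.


epsilon = 11047458715 + 236285629*sqrt(2186)
= 2.2095e+10
R = ln(2.2095e+10)
= 23.8186

23.8186


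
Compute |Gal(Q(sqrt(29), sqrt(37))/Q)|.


The 2 square roots of distinct primes are multiplicatively independent over Q,
so [K:Q] = 2^2 and Gal(K/Q) is isomorphic to (Z/2Z)^2.
|Gal| = 2^2 = 4

4


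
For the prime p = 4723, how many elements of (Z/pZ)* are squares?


For prime p, the number of non-zero quadratic residues is (p-1)/2.
= (4723-1)/2
= 2361

2361


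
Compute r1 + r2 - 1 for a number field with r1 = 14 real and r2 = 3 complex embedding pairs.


By Dirichlet's unit theorem:
rank = r1 + r2 - 1
= 14 + 3 - 1
= 16

16


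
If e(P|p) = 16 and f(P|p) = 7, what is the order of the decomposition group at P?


|D_P| = e * f
= 16 * 7
= 112

112


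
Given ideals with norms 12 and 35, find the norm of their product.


N(IJ) = N(I) * N(J)
= 12 * 35
= 420

420


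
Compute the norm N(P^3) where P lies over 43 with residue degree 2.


N(P^a) = p^(a*f)
= 43^(3*2)
= 43^6
= 6321363049

6321363049


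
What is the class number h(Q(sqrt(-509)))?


K = Q(sqrt(-509)). d mod 4 = 3, so D = disc(K) = 4d = -2036
h(K) equals the number of primitive reduced positive-definite forms (a, b, c) = a*x^2 + b*x*y + c*y^2 with b^2 - 4ac = D,
where reduced means |b| <= a <= c, with b >= 0 whenever |b| = a or a = c, and primitive means gcd(a, b, c) = 1.
Reduced forces 3a^2 <= |D| = 2036, so 1 <= a <= 26; b must have the parity of D, and c = (b^2 - D)/(4a) must be an integer >= a.
Enumerate a = 1..26, b in [-a, a]:
  a=1: (1, 0, 509)  [1]
  a=2: (2, 2, 255)  [1]
  a=3: (3, -2, 170), (3, 2, 170)  [2]
  a=4: none
  a=5: (5, -2, 102), (5, 2, 102)  [2]
  a=6: (6, -2, 85), (6, 2, 85)  [2]
  a=7: (7, -6, 74), (7, 6, 74)  [2]
  a=8: none
  a=9: (9, -4, 57), (9, 4, 57)  [2]
  a=10: (10, -2, 51), (10, 2, 51)  [2]
  a=11..13: none
  a=14: (14, -6, 37), (14, 6, 37)  [2]
  a=15: (15, -8, 35), (15, -2, 34), (15, 2, 34), (15, 8, 35)  [4]
  a=16: none
  a=17: (17, -2, 30), (17, 2, 30)  [2]
  a=18: (18, -14, 31), (18, 14, 31)  [2]
  a=19: (19, -4, 27), (19, 4, 27)  [2]
  a=20: none
  a=21: (21, -20, 29), (21, -8, 25), (21, 8, 25), (21, 20, 29)  [4]
  a=22..26: none
Total reduced forms: 1 + 1 + 2 + 2 + 2 + 2 + 2 + 2 + 2 + 4 + 2 + 2 + 2 + 4 = 30
h = 30

30


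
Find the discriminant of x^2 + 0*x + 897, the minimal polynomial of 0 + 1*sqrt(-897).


The element 0 + 1*sqrt(-897) has minimal polynomial:
x^2 + 0*x + 897
Discriminant = (0)^2 - 4*(897)
= 0 - 3588
= -3588

-3588


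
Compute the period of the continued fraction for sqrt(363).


Run the CF algorithm for sqrt(363).
a_0 = floor(sqrt(363)) = 19; set m_0=0, q_0=1.
Recurrence: m' = q*a - m,  q' = (d - m'^2)/q,  a' = floor((a_0 + m')/q').
  step 1: m=19, q=2, a=19
  step 2: m=19, q=1, a=38
a_2 = 2*a_0 = 38, so the period closes here.
sqrt(363) = [19; 19, 38]
Period length = 2

2


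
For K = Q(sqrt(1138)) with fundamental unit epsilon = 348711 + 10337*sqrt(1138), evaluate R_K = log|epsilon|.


epsilon = 348711 + 10337*sqrt(1138)
= 697422.0000
R = ln(697422.0000)
= 13.4551

13.4551


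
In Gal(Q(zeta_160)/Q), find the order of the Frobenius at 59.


The Frobenius at p in Gal(Q(zeta_n)/Q) = (Z/nZ)* is the class of p, so its order is ord_160(59), the smallest k >= 1 with 59^k = 1 mod 160.
n = 160 = 2^5 * 5, phi(160) = 64; the order divides phi(n).
Divisors of 64: 1, 2, 4, 8, 16, 32, 64
Repeated squaring mod 160: 59^1 = 59, 59^2 = 121, 59^4 = 81, 59^8 = 1, 59^16 = 1, 59^32 = 1, 59^64 = 1
Test divisors in increasing order:
  k=1: 59^1 = 59 mod 160
  k=2: 59^2 = 121 mod 160
  k=4: 59^4 = 81 mod 160
  k=8: 59^8 = 1 mod 160  <- first divisor giving 1
Order = 8

8


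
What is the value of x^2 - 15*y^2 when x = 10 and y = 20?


x^2 - d*y^2
= 10^2 - 15*20^2
= 100 - 6000
= -5900

-5900


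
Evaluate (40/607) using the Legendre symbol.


p = 607 is prime, so compute (40/607) with the reciprocity algorithm (Jacobi-symbol steps: pull out 2s via (2/n), flip via reciprocity, reduce):
  pull out 2: (2/607) = +1  (since 607 mod 8 = 7)
  pull out 2: (2/607) = +1  (since 607 mod 8 = 7)
  pull out 2: (2/607) = +1  (since 607 mod 8 = 7)
  reciprocity: (5/607) -> +(607/5)
  reduce: (2/5)
  pull out 2: (2/5) = -1  (since 5 mod 8 = 5)
  (1/5) = 1
Product of signs = -1
(40/607) = -1

-1


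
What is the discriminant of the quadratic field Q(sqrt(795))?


For K = Q(sqrt(d)) with d squarefree: disc(K) = d if d = 1 mod 4, and disc(K) = 4d if d = 2 or 3 mod 4.
Here d = 795, and d mod 4 = 3.
d = 3 mod 4, not 1 (O_K = Z[sqrt(d)]), so disc(K) = 4d = 4 * (795) = 3180

3180


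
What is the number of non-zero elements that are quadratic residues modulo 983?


For prime p, the number of non-zero quadratic residues is (p-1)/2.
= (983-1)/2
= 491

491


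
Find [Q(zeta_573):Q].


The degree equals Euler's totient phi(573).
573 = 3 * 191
phi(573) = 380

380


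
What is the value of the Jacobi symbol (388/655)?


Compute (388/655) via quadratic reciprocity:
  pull out 2: (2/655) = +1  (since 655 mod 8 = 7)
  pull out 2: (2/655) = +1  (since 655 mod 8 = 7)
  reciprocity: (97/655) -> +(655/97)
  reduce: (73/97)
  reciprocity: (73/97) -> +(97/73)
  reduce: (24/73)
  pull out 2: (2/73) = +1  (since 73 mod 8 = 1)
  pull out 2: (2/73) = +1  (since 73 mod 8 = 1)
  pull out 2: (2/73) = +1  (since 73 mod 8 = 1)
  reciprocity: (3/73) -> +(73/3)
  reduce: (1/3)
  (1/3) = 1
Product of signs = 1

1


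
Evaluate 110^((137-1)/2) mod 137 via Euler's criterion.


p = 137 is prime and the exponent is (p-1)/2 = 68, so by Euler's criterion 110^68 = (110/137) = +1 or -1 mod 137.
Compute by square-and-multiply:
  68 = 64 + 4 (binary 1000100)
  Repeated squaring mod 137: 110^1 = 110, 110^2 = 44, 110^4 = 18, 110^8 = 50, 110^16 = 34, 110^32 = 60, 110^64 = 38
  110^68 = 110^64 * 110^4 = 38 * 18 mod 137
    38 * 18 = 684 = 136 mod 137
  110^68 = 136 mod 137
Result 136 = p - 1 = -1 mod 137: 110 is a quadratic non-residue mod 137. As a residue in [0, p-1] the value is 136.
110^68 mod 137 = 136

136


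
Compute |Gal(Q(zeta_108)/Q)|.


|Gal(Q(zeta_108)/Q)| = phi(108)
= 36

36


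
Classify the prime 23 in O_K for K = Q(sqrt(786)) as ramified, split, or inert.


K = Q(sqrt(786)). Since d mod 4 = 2, disc(K) = 3144.
Check p | disc: 3144 mod 23 = 16.
p does not divide disc. Compute Legendre symbol (d/p):
4^((23-1)/2) mod 23 = 1
(d/p) = 1, so p splits: (p) = P*P' with e=1, f=1, g=2.
Therefore p is split.

split


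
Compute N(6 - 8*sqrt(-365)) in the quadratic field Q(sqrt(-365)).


N(a + b*sqrt(d)) = a^2 - d*b^2
= (6)^2 - (-365)*(-8)^2
= 36 + 23360
= 23396

23396


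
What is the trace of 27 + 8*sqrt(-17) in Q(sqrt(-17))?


Tr(a + b*sqrt(d)) = (a + b*sqrt(d)) + (a - b*sqrt(d)) = 2a
= 2 * (27)
= 54

54


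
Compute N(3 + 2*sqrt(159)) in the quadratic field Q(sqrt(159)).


N(a + b*sqrt(d)) = a^2 - d*b^2
= (3)^2 - (159)*(2)^2
= 9 - 636
= -627

-627


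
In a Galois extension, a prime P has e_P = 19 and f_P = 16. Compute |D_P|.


|D_P| = e * f
= 19 * 16
= 304

304


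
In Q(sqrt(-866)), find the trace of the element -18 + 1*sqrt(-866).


Tr(a + b*sqrt(d)) = (a + b*sqrt(d)) + (a - b*sqrt(d)) = 2a
= 2 * (-18)
= -36

-36


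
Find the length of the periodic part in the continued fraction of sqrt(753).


Run the CF algorithm for sqrt(753).
a_0 = floor(sqrt(753)) = 27; set m_0=0, q_0=1.
Recurrence: m' = q*a - m,  q' = (d - m'^2)/q,  a' = floor((a_0 + m')/q').
  step 1: m=27, q=24, a=2
  step 2: m=21, q=13, a=3
  step 3: m=18, q=33, a=1
  step 4: m=15, q=16, a=2
  step 5: m=17, q=29, a=1
  step 6: m=12, q=21, a=1
  step 7: m=9, q=32, a=1
  step 8: m=23, q=7, a=7
  step 9: m=26, q=11, a=4
  step 10: m=18, q=39, a=1
  step 11: m=21, q=8, a=6
  step 12: m=27, q=3, a=18
  step 13: m=27, q=8, a=6
  step 14: m=21, q=39, a=1
  step 15: m=18, q=11, a=4
  step 16: m=26, q=7, a=7
  step 17: m=23, q=32, a=1
  step 18: m=9, q=21, a=1
  step 19: m=12, q=29, a=1
  step 20: m=17, q=16, a=2
  step 21: m=15, q=33, a=1
  step 22: m=18, q=13, a=3
  step 23: m=21, q=24, a=2
  step 24: m=27, q=1, a=54
a_24 = 2*a_0 = 54, so the period closes here.
sqrt(753) = [27; 2, 3, 1, 2, 1, 1, 1, 7, 4, 1, 6, 18, 6, 1, 4, 7, 1, 1, 1, 2, 1, 3, 2, 54]
Period length = 24

24


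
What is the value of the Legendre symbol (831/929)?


p = 929 is prime, so compute (831/929) with the reciprocity algorithm (Jacobi-symbol steps: pull out 2s via (2/n), flip via reciprocity, reduce):
  reciprocity: (831/929) -> +(929/831)
  reduce: (98/831)
  pull out 2: (2/831) = +1  (since 831 mod 8 = 7)
  reciprocity: (49/831) -> +(831/49)
  reduce: (47/49)
  reciprocity: (47/49) -> +(49/47)
  reduce: (2/47)
  pull out 2: (2/47) = +1  (since 47 mod 8 = 7)
  (1/47) = 1
Product of signs = 1
(831/929) = 1

1


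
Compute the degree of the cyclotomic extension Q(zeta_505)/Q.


The degree equals Euler's totient phi(505).
505 = 5 * 101
phi(505) = 400

400


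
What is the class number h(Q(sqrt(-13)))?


K = Q(sqrt(-13)). d mod 4 = 3, so D = disc(K) = 4d = -52
h(K) equals the number of primitive reduced positive-definite forms (a, b, c) = a*x^2 + b*x*y + c*y^2 with b^2 - 4ac = D,
where reduced means |b| <= a <= c, with b >= 0 whenever |b| = a or a = c, and primitive means gcd(a, b, c) = 1.
Reduced forces 3a^2 <= |D| = 52, so 1 <= a <= 4; b must have the parity of D, and c = (b^2 - D)/(4a) must be an integer >= a.
Enumerate a = 1..4, b in [-a, a]:
  a=1: (1, 0, 13)  [1]
  a=2: (2, 2, 7)  [1]
  a=3..4: none
Total reduced forms: 1 + 1 = 2
h = 2

2
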